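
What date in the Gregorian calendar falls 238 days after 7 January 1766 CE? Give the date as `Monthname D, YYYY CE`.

Counting 238 days forward from JDN 2366085 reaches JDN 2366323, which is September 2, 1766 CE.

September 2, 1766 CE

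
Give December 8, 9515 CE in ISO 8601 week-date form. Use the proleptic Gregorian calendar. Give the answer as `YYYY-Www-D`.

The weekday is Wednesday (ISO weekday 3).
That Wednesday belongs to ISO week 49 of ISO year 9515.

9515-W49-3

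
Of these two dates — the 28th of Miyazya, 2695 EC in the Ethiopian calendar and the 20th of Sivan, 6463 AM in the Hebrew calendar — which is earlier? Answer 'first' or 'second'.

Converting both to JDN: 2708441 vs 2708486; the smaller is the first.

first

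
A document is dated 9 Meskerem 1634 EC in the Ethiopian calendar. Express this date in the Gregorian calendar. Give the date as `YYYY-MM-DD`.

Both dates share Julian Day Number 2320682; in the Gregorian calendar that is 16 September 1641 CE.

1641-09-16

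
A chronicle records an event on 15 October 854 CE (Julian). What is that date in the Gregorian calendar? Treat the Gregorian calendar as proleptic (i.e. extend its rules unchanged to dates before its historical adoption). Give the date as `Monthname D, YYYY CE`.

October 19, 854 CE

The Julian–Gregorian offset here is 4 days (Julian trailing).
15 October 854 Julian + 4 days → 19 October 854 Gregorian.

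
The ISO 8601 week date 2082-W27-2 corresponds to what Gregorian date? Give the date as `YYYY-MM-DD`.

ISO week 1 of 2082 is the week containing the first Thursday of 2082.
Week 27, day 2 (Tuesday) lands on 2082-06-30.

2082-06-30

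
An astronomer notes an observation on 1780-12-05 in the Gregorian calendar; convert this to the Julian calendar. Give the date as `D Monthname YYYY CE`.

24 November 1780 CE

For dates in this range the Gregorian date is 11 days ahead of the Julian.
5 December 1780 Gregorian − 11 days → 24 November 1780 Julian.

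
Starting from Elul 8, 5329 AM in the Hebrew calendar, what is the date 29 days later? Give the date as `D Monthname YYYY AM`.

8 Tishrei 5330 AM

The starting date is JDN 2294368; 2294368 + 29 = 2294397.
JDN 2294397 corresponds to 8 Tishrei 5330 AM.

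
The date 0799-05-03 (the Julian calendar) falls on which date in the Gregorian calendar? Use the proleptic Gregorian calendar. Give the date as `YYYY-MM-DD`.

0799-05-07

The Julian–Gregorian offset here is 4 days (Julian trailing).
3 May 799 Julian + 4 days → 7 May 799 Gregorian.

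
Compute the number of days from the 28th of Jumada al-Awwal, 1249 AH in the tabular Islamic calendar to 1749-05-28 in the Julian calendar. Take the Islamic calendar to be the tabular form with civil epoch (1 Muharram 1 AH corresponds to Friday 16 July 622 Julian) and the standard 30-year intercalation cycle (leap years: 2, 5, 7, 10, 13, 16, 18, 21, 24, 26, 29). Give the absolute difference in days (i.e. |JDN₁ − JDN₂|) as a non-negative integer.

30807

JDN of the first date = 2390835.
JDN of the second date = 2360028.
|2360028 − 2390835| = 30807.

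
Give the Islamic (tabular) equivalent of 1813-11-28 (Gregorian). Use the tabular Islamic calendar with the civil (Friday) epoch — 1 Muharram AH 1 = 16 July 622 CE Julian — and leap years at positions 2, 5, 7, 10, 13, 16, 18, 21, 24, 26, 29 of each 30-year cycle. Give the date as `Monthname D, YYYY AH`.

Both dates share Julian Day Number 2383576; in the tabular Islamic calendar that is 4 Dhu al-Hijjah 1228 AH.

Dhu al-Hijjah 4, 1228 AH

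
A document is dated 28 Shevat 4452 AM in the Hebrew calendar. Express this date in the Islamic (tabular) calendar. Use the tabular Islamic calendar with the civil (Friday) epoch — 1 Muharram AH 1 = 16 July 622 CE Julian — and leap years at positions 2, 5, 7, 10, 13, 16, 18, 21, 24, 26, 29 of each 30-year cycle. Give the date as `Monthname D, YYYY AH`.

Both dates share Julian Day Number 1973832; in the tabular Islamic calendar that is 26 Sha'ban 72 AH.

Sha'ban 26, 72 AH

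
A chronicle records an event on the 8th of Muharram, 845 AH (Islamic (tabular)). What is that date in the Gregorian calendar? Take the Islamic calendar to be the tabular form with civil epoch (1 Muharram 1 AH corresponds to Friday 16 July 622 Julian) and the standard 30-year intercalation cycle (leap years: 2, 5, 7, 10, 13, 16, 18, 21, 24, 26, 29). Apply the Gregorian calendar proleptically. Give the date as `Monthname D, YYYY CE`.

Both dates share Julian Day Number 2247532; in the Gregorian calendar that is 7 June 1441 CE.

June 7, 1441 CE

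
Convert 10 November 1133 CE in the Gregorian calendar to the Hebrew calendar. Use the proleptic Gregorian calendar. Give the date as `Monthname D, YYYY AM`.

Kislev 4, 4894 AM

Julian Day Number of the source date = 2135193.
Converting JDN 2135193 to the Hebrew calendar gives 4 Kislev 4894 AM.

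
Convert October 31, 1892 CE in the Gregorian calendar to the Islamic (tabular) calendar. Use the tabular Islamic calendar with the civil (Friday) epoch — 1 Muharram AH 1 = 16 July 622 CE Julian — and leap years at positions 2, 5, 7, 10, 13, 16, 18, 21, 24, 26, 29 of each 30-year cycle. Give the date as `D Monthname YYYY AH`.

9 Rabi' al-Thani 1310 AH

Both dates share Julian Day Number 2412403; in the tabular Islamic calendar that is 9 Rabi' al-Thani 1310 AH.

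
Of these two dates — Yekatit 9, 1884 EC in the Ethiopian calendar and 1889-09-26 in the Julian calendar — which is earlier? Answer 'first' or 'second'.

First date → JDN 2412145; second date → JDN 2411284.
JDN 2411284 < JDN 2412145, so the second date is earlier.

second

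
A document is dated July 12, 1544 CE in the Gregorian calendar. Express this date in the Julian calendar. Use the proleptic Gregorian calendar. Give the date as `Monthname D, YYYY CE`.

July 2, 1544 CE

At this point the Julian calendar is 10 days behind the Gregorian.
12 July 1544 Gregorian − 10 days → 2 July 1544 Julian.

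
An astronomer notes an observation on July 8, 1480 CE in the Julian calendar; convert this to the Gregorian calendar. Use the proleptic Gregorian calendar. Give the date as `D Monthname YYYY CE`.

17 July 1480 CE

The Julian–Gregorian offset here is 9 days (Julian trailing).
8 July 1480 Julian + 9 days → 17 July 1480 Gregorian.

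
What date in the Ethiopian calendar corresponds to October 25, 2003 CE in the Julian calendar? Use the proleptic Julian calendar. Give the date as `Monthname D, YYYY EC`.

Tikimt 27, 1996 EC

Julian Day Number of the source date = 2452951.
Converting JDN 2452951 to the Ethiopian calendar gives 27 Tikimt 1996 EC.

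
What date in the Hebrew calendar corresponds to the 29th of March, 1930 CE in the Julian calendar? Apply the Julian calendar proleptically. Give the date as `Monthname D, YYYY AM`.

Julian Day Number of the source date = 2426078.
Converting JDN 2426078 to the Hebrew calendar gives 13 Nisan 5690 AM.

Nisan 13, 5690 AM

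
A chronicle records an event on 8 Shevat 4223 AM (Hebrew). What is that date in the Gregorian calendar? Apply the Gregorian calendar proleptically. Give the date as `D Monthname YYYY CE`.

Julian Day Number of the source date = 1890182.
Converting JDN 1890182 to the Gregorian calendar gives 15 January 463 CE.

15 January 463 CE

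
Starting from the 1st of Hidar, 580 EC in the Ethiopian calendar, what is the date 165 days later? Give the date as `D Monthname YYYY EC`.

16 Miyazya 580 EC

JDN of the 1st of Hidar, 580 EC = 1935761.
1935761 + 165 = 1935926.
JDN 1935926 in the Ethiopian calendar is 16 Miyazya 580 EC.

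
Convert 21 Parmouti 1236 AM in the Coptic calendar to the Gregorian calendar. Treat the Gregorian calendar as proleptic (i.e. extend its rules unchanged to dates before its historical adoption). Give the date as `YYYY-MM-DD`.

Both dates share Julian Day Number 2276344; in the Gregorian calendar that is 26 April 1520 CE.

1520-04-26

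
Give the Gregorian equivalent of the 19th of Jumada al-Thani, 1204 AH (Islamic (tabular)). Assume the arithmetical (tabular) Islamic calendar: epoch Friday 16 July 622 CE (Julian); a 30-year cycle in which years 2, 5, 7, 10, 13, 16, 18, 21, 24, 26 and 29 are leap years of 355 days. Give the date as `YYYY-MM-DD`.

1790-03-06

Julian Day Number of the source date = 2374909.
Converting JDN 2374909 to the Gregorian calendar gives 6 March 1790 CE.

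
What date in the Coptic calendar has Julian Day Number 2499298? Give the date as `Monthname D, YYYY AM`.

Thout 18, 1847 AM

The Gregorian equivalent of JDN 2499298 is 29 September 2130.
In the Coptic calendar that day is Thout 18, 1847 AM.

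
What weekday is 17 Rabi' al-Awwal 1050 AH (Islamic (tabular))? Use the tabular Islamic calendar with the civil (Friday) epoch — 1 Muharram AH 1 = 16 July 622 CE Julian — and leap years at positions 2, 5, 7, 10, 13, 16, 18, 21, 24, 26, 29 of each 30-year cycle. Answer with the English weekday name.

This is JDN 2320246 (7 July 1640 Gregorian).
JDN 2320246 mod 7 = 5, and JDN 0 was a Monday, so this is a Saturday.

Saturday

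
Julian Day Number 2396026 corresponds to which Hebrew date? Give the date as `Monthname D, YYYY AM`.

Tevet 23, 5608 AM

The Gregorian equivalent of JDN 2396026 is 30 December 1847.
In the Hebrew calendar that day is Tevet 23, 5608 AM.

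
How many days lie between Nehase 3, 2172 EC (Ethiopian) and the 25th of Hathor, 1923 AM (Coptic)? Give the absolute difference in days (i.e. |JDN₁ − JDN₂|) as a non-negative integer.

First date → JDN 2517511; second date → JDN 2527124.
The interval is |2517511 − 2527124| = 9613 days.

9613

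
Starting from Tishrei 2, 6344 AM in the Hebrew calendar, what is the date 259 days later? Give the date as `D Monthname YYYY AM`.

23 Iyar 6344 AM

JDN of Tishrei 2, 6344 AM = 2664733.
2664733 + 259 = 2664992.
JDN 2664992 in the Hebrew calendar is 23 Iyar 6344 AM.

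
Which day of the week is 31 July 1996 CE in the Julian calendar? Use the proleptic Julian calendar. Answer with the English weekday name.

Tuesday

In the Gregorian calendar this is 13 August 1996 (JDN 2450309).
JDN 2450309 mod 7 = 1, and JDN 0 was a Monday, so this is a Tuesday.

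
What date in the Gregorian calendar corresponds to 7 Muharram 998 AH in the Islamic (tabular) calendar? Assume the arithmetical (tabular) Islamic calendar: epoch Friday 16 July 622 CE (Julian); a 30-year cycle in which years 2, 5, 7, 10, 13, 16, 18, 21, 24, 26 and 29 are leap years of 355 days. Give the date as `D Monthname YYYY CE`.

Both dates share Julian Day Number 2301750; in the Gregorian calendar that is 16 November 1589 CE.

16 November 1589 CE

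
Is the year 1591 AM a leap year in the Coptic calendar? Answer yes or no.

1591 mod 4 = 3; in the Coptic calendar a year is leap when year mod 4 = 3, so it is a leap year.

yes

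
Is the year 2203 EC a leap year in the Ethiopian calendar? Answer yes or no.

2203 mod 4 = 3; in the Ethiopian calendar a year is leap when year mod 4 = 3, so it is a leap year.

yes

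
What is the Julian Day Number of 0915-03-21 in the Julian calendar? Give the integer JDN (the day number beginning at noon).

2055341

In the proleptic Gregorian calendar the same day is 26 March 915.
JDN 2451545 is 1 January 2000 CE (Gregorian); the target day is −396204 days from there, so JDN = 2055341.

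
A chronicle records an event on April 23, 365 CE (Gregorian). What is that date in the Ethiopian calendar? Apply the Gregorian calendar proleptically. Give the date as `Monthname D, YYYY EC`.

Both dates share Julian Day Number 1854486; in the Ethiopian calendar that is 27 Miyazya 357 EC.

Miyazya 27, 357 EC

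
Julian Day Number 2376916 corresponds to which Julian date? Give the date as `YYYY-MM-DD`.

JDN 2376916 is 3 September 1795 in the Gregorian calendar.
In the Julian calendar that day is 1795-08-23.

1795-08-23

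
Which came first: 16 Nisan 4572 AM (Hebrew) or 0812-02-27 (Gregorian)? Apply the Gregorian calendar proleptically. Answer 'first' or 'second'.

second

Converting both to JDN: 2017733 vs 2017694; the smaller is the second.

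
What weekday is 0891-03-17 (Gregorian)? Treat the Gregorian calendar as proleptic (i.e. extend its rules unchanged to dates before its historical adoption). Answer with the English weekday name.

2046567 ≡ 5 (mod 7); counting from Monday = 0 gives Saturday.

Saturday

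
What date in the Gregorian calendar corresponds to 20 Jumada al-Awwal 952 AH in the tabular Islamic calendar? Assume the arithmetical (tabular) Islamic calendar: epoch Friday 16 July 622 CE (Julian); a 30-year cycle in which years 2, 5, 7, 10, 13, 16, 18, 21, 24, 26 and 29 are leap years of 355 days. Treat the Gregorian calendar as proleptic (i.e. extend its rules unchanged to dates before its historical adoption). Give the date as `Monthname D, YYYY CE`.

Both dates share Julian Day Number 2285580; in the Gregorian calendar that is 9 August 1545 CE.

August 9, 1545 CE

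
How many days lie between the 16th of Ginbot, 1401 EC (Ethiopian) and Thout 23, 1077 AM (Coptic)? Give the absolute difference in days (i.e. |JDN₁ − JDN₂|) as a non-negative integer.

17765

First date → JDN 2235826; second date → JDN 2218061.
The interval is |2235826 − 2218061| = 17765 days.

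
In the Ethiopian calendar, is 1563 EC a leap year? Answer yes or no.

1563 mod 4 = 3; in the Ethiopian calendar a year is leap when year mod 4 = 3, so it is a leap year.

yes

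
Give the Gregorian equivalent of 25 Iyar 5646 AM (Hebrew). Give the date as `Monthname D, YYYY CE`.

May 30, 1886 CE

Julian Day Number of the source date = 2410057.
Converting JDN 2410057 to the Gregorian calendar gives 30 May 1886 CE.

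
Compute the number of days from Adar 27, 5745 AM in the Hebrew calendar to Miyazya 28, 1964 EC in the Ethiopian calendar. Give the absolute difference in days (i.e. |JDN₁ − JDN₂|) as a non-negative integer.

4701

First date → JDN 2446145; second date → JDN 2441444.
The interval is |2446145 − 2441444| = 4701 days.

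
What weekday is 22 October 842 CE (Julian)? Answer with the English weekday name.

This is JDN 2028893 (26 October 842 Gregorian).
JDN 2028893 mod 7 = 6, and JDN 0 was a Monday, so this is a Sunday.

Sunday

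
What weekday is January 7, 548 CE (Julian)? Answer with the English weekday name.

In the proleptic Gregorian calendar this is 9 January 548 (JDN 1921221).
1921221 ≡ 1 (mod 7); counting from Monday = 0 gives Tuesday.

Tuesday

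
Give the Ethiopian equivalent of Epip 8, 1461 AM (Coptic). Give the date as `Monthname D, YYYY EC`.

Hamle 8, 1737 EC

Both dates share Julian Day Number 2358602; in the Ethiopian calendar that is 8 Hamle 1737 EC.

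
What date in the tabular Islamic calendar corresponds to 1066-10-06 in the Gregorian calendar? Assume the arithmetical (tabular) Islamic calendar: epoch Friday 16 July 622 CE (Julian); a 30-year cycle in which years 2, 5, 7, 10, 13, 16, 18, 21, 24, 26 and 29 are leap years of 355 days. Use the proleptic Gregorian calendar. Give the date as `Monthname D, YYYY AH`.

Dhu al-Qa'dah 7, 458 AH

Julian Day Number of the source date = 2110687.
Converting JDN 2110687 to the tabular Islamic calendar gives 7 Dhu al-Qa'dah 458 AH.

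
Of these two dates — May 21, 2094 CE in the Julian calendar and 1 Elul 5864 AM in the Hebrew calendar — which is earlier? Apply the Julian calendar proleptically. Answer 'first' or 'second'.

first

First date → JDN 2486032; second date → JDN 2489764.
JDN 2486032 < JDN 2489764, so the first date is earlier.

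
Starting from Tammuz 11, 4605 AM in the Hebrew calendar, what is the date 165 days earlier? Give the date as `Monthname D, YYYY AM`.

Tevet 23, 4605 AM

Counting 165 days back from JDN 2029864 reaches JDN 2029699, which is Tevet 23, 4605 AM.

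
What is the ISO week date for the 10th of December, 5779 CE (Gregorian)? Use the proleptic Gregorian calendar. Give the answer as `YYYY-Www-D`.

5779-W49-5

The weekday is Friday (ISO weekday 5).
That Friday belongs to ISO week 49 of ISO year 5779.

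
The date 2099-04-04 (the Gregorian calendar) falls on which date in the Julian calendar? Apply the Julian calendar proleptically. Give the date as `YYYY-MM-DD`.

2099-03-22

The Julian–Gregorian offset here is 13 days (Julian trailing).
4 April 2099 Gregorian − 13 days → 22 March 2099 Julian.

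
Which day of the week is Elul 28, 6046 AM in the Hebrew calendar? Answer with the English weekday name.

Saturday

Equivalently 18 September 2286 Gregorian, JDN 2556265.
Since JDN mod 7 = 5 (0 = Monday), the day is Saturday.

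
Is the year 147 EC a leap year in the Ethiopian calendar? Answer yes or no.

147 mod 4 = 3; in the Ethiopian calendar a year is leap when year mod 4 = 3, so it is a leap year.

yes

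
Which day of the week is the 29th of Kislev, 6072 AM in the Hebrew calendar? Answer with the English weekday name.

This is JDN 2565479 (11 December 2311 Gregorian).
JDN 2565479 mod 7 = 0, and JDN 0 was a Monday, so this is a Monday.

Monday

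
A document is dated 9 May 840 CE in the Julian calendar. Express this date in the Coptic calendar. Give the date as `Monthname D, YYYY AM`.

Pashons 14, 556 AM

Julian Day Number of the source date = 2027997.
Converting JDN 2027997 to the Coptic calendar gives 14 Pashons 556 AM.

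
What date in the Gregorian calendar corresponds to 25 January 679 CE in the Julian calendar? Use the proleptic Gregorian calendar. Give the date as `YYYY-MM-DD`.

0679-01-28

At this point the Julian calendar is 3 days behind the Gregorian.
25 January 679 Julian + 3 days → 28 January 679 Gregorian.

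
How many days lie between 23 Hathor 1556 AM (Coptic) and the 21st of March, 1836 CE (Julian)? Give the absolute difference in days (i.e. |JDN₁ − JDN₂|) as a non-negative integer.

1339

JDN of the first date = 2393076.
JDN of the second date = 2391737.
|2391737 − 2393076| = 1339.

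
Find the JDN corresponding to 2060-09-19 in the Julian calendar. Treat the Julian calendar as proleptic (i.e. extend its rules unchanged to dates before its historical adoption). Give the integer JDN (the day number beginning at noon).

Equivalently 2 October 2060 (Gregorian).
JDN 2451545 is 1 January 2000 CE (Gregorian); the target day is +22190 days from there, so JDN = 2473735.

2473735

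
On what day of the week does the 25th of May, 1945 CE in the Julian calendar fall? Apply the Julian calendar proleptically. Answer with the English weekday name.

Thursday

In the Gregorian calendar this is 7 June 1945 (JDN 2431614).
Since JDN mod 7 = 3 (0 = Monday), the day is Thursday.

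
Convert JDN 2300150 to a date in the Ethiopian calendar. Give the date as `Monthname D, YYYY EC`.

Sene 26, 1577 EC

The Gregorian equivalent of JDN 2300150 is 30 June 1585.
In the Ethiopian calendar that day is Sene 26, 1577 EC.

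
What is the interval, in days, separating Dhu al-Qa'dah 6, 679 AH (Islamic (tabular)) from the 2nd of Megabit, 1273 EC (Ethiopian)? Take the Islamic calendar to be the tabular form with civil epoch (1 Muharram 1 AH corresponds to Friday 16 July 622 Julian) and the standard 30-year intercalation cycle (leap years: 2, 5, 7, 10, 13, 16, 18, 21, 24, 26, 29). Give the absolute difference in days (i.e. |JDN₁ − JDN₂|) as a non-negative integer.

1

JDN of the first date = 2189001.
JDN of the second date = 2189000.
|2189000 − 2189001| = 1.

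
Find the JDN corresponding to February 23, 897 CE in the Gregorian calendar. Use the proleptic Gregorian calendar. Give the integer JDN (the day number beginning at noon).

JDN 2400001 is 17 November 1858 CE (Gregorian), MJD 0; the target day is −351264 days from there, so JDN = 2048737.

2048737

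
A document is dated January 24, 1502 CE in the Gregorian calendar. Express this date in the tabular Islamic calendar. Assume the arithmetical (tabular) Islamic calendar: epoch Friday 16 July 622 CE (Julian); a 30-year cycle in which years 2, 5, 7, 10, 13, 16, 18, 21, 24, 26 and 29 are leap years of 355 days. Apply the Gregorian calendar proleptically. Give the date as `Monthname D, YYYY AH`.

Both dates share Julian Day Number 2269677; in the tabular Islamic calendar that is 5 Rajab 907 AH.

Rajab 5, 907 AH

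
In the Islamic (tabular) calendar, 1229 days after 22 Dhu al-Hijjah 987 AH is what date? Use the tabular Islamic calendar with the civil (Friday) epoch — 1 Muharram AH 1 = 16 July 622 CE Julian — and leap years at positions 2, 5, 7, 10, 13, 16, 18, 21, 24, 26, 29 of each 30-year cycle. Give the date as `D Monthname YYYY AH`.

11 Jumada al-Thani 991 AH

JDN of 22 Dhu al-Hijjah 987 AH = 2298192.
2298192 + 1229 = 2299421.
JDN 2299421 in the tabular Islamic calendar is 11 Jumada al-Thani 991 AH.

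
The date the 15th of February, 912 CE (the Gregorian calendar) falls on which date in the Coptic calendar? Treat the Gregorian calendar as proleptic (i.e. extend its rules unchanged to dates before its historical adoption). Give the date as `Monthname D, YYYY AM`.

Meshir 15, 628 AM

Julian Day Number of the source date = 2054206.
Converting JDN 2054206 to the Coptic calendar gives 15 Meshir 628 AM.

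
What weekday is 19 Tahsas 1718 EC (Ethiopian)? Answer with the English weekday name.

Wednesday

Equivalently 26 December 1725 Gregorian, JDN 2351463.
2351463 ≡ 2 (mod 7); counting from Monday = 0 gives Wednesday.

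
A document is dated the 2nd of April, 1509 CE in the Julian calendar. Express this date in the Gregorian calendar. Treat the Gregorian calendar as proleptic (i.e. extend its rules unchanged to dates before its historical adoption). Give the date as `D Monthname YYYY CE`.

The Julian–Gregorian offset here is 10 days (Julian trailing).
2 April 1509 Julian + 10 days → 12 April 1509 Gregorian.

12 April 1509 CE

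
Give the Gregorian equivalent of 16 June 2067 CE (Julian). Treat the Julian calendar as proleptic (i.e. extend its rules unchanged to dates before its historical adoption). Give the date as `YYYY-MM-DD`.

At this point the Julian calendar is 13 days behind the Gregorian.
16 June 2067 Julian + 13 days → 29 June 2067 Gregorian.

2067-06-29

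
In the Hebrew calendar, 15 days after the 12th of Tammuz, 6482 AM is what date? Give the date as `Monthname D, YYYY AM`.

Counting 15 days forward from JDN 2715448 reaches JDN 2715463, which is Tammuz 27, 6482 AM.

Tammuz 27, 6482 AM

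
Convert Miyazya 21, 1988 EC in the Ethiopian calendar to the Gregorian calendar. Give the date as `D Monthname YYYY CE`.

29 April 1996 CE

Julian Day Number of the source date = 2450203.
Converting JDN 2450203 to the Gregorian calendar gives 29 April 1996 CE.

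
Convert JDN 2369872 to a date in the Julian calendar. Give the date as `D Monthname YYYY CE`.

10 May 1776 CE

The Gregorian equivalent of JDN 2369872 is 21 May 1776.
In the Julian calendar that day is 10 May 1776 CE.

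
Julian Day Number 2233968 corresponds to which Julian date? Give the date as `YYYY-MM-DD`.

JDN 2233968 is 18 April 1404 in the proleptic Gregorian calendar.
In the Julian calendar that day is 1404-04-09.

1404-04-09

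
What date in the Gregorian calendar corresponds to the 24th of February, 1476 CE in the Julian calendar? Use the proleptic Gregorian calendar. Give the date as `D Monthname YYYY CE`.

4 March 1476 CE

For dates in this range the Gregorian date is 9 days ahead of the Julian.
24 February 1476 Julian + 9 days → 4 March 1476 Gregorian.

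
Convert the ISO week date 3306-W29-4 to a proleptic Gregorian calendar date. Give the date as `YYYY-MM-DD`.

3306-07-22

ISO week 1 of 3306 is the week containing the first Thursday of 3306.
Week 29, day 4 (Thursday) lands on 3306-07-22.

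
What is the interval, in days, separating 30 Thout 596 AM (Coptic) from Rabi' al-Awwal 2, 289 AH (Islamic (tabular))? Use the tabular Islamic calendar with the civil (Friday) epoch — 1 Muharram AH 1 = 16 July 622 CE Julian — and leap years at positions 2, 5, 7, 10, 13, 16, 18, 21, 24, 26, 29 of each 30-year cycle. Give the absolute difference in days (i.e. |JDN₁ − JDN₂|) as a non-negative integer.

8175

JDN of the first date = 2042383.
JDN of the second date = 2050558.
|2050558 − 2042383| = 8175.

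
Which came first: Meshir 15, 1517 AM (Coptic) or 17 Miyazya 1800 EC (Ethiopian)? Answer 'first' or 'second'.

first

First date → JDN 2378913; second date → JDN 2381532.
JDN 2378913 < JDN 2381532, so the first date is earlier.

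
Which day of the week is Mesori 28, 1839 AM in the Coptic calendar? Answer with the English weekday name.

In the Gregorian calendar this is 4 September 2123 (JDN 2496716).
JDN 2496716 mod 7 = 5, and JDN 0 was a Monday, so this is a Saturday.

Saturday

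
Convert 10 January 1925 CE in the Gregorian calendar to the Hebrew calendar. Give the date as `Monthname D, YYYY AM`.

Julian Day Number of the source date = 2424161.
Converting JDN 2424161 to the Hebrew calendar gives 14 Tevet 5685 AM.

Tevet 14, 5685 AM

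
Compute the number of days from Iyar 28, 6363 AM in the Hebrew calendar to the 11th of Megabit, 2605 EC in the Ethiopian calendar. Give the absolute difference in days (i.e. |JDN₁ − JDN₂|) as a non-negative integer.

3585

First date → JDN 2671937; second date → JDN 2675522.
The interval is |2671937 − 2675522| = 3585 days.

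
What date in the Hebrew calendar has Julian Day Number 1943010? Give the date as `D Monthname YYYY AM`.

7 Tishrei 4368 AM

JDN 1943010 is 6 September 607 in the proleptic Gregorian calendar.
In the Hebrew calendar that day is 7 Tishrei 4368 AM.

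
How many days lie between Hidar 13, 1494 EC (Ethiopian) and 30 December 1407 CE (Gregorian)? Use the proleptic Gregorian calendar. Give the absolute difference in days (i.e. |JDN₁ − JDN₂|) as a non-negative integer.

34292

First date → JDN 2269611; second date → JDN 2235319.
The interval is |2269611 − 2235319| = 34292 days.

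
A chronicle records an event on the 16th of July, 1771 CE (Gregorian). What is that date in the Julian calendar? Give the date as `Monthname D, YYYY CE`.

July 5, 1771 CE

For dates in this range the Gregorian date is 11 days ahead of the Julian.
16 July 1771 Gregorian − 11 days → 5 July 1771 Julian.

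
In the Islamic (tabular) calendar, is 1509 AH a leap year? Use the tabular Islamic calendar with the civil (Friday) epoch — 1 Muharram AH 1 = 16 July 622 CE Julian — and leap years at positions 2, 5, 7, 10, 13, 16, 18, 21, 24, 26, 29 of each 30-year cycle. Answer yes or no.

Year 1509 AH is year 9 of its 30-year cycle; leap positions are 2, 5, 7, 10, 13, 16, 18, 21, 24, 26, 29, so it is a common year (354 days).

no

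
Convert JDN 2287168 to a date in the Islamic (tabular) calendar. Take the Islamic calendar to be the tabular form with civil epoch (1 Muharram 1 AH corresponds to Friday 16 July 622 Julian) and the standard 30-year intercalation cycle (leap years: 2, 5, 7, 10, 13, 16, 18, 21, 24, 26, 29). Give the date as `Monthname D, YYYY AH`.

JDN 2287168 is 14 December 1549 in the proleptic Gregorian calendar.
In the tabular Islamic calendar that day is Dhu al-Qa'dah 14, 956 AH.

Dhu al-Qa'dah 14, 956 AH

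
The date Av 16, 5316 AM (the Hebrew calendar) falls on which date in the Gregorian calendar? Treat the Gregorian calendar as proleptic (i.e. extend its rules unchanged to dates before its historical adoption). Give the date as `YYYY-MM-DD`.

Julian Day Number of the source date = 2289591.
Converting JDN 2289591 to the Gregorian calendar gives 2 August 1556 CE.

1556-08-02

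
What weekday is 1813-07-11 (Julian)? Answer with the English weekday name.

Friday

Equivalently 23 July 1813 Gregorian, JDN 2383448.
2383448 ≡ 4 (mod 7); counting from Monday = 0 gives Friday.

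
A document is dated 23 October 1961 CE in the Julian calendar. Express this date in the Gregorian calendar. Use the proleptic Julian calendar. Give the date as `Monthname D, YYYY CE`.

November 5, 1961 CE

For dates in this range the Gregorian date is 13 days ahead of the Julian.
23 October 1961 Julian + 13 days → 5 November 1961 Gregorian.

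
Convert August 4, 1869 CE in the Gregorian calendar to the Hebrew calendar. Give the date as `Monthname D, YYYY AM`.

Both dates share Julian Day Number 2403914; in the Hebrew calendar that is 27 Av 5629 AM.

Av 27, 5629 AM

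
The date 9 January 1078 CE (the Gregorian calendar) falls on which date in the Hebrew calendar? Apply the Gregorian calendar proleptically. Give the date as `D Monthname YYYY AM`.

16 Tevet 4838 AM

Both dates share Julian Day Number 2114800; in the Hebrew calendar that is 16 Tevet 4838 AM.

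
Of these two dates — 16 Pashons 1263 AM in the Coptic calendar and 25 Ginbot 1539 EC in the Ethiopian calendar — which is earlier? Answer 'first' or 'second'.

Converting both to JDN: 2286230 vs 2286239; the smaller is the first.

first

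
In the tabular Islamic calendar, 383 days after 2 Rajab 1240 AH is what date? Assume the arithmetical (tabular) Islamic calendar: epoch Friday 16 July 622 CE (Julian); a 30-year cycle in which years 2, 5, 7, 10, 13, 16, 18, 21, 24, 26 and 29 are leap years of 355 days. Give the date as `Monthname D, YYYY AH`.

Counting 383 days forward from JDN 2387678 reaches JDN 2388061, which is Rajab 30, 1241 AH.

Rajab 30, 1241 AH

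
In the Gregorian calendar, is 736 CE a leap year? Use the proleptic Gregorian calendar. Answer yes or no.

yes

736 is divisible by 4 and not by 100, so it is a leap year.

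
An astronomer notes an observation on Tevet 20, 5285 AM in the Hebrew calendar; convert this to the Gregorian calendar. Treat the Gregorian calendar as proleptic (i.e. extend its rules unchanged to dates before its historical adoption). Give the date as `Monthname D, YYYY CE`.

December 26, 1524 CE

Both dates share Julian Day Number 2278049; in the Gregorian calendar that is 26 December 1524 CE.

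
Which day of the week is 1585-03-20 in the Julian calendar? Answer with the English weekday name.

In the Gregorian calendar this is 30 March 1585 (JDN 2300058).
Since JDN mod 7 = 5 (0 = Monday), the day is Saturday.

Saturday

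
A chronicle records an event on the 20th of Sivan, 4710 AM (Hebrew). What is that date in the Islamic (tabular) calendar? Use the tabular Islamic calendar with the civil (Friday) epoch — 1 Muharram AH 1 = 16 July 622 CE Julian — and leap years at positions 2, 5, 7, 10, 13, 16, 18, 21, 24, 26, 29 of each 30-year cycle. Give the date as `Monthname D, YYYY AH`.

Julian Day Number of the source date = 2068205.
Converting JDN 2068205 to the tabular Islamic calendar gives 19 Dhu al-Hijjah 338 AH.

Dhu al-Hijjah 19, 338 AH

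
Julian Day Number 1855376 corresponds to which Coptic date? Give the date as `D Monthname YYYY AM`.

1 Paopi 84 AM

JDN 1855376 is 30 September 367 in the proleptic Gregorian calendar.
In the Coptic calendar that day is 1 Paopi 84 AM.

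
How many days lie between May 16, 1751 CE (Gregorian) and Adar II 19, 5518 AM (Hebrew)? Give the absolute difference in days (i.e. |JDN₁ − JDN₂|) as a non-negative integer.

JDN of the first date = 2360735.
JDN of the second date = 2363244.
|2363244 − 2360735| = 2509.

2509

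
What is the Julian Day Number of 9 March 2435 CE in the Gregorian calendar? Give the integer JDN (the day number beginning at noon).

2610493

JDN 2400001 is 17 November 1858 CE (Gregorian), MJD 0; the target day is +210492 days from there, so JDN = 2610493.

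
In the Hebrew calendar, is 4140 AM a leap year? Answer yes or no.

yes

Hebrew year 4140 is year 17 of its 19-year Metonic cycle; leap years are at positions 3, 6, 8, 11, 14, 17, 19, so it is a leap year (13 months).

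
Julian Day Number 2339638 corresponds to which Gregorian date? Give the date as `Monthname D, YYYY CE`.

August 10, 1693 CE

Counting from JDN 2299161 = 15 Oct 1582 gives an offset of 40477 days.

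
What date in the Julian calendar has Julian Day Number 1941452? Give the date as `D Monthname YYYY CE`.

JDN 1941452 is 1 June 603 in the proleptic Gregorian calendar.
In the Julian calendar that day is 29 May 603 CE.

29 May 603 CE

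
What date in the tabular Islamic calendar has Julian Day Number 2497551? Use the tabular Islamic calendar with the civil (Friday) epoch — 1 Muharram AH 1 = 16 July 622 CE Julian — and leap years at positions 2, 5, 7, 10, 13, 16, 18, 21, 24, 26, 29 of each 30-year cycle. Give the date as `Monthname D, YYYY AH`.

JDN 2497551 is 17 December 2125 in the Gregorian calendar.
In the tabular Islamic calendar that day is Rajab 21, 1550 AH.

Rajab 21, 1550 AH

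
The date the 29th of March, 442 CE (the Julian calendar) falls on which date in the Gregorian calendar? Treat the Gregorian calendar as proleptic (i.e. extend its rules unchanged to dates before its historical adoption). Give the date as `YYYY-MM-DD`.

0442-03-30

At this point the Julian calendar is 1 day behind the Gregorian.
29 March 442 Julian + 1 day → 30 March 442 Gregorian.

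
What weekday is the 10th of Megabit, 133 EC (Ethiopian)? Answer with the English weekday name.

Sunday

This is JDN 1772623 (5 March 141 Gregorian).
1772623 ≡ 6 (mod 7); counting from Monday = 0 gives Sunday.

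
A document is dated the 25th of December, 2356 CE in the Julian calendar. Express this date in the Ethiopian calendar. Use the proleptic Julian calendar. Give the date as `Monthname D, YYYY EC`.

Tahsas 29, 2349 EC

Julian Day Number of the source date = 2581946.
Converting JDN 2581946 to the Ethiopian calendar gives 29 Tahsas 2349 EC.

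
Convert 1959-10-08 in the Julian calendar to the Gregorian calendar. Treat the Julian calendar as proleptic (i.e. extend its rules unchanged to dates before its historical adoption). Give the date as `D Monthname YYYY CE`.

At this point the Julian calendar is 13 days behind the Gregorian.
8 October 1959 Julian + 13 days → 21 October 1959 Gregorian.

21 October 1959 CE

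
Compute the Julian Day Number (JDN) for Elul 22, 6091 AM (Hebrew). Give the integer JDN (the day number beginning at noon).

In the Gregorian calendar the same day is 25 September 2331.
JDN 2451545 is 1 January 2000 CE (Gregorian); the target day is +121162 days from there, so JDN = 2572707.

2572707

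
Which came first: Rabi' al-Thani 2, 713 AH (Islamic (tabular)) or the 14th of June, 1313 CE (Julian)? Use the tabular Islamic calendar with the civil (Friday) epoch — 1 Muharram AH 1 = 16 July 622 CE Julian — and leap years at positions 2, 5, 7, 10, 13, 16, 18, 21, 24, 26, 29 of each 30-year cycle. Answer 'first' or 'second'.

second

First date → JDN 2200839; second date → JDN 2200796.
JDN 2200796 < JDN 2200839, so the second date is earlier.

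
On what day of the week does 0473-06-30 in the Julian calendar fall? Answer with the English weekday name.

Equivalently 1 July 473 Gregorian, JDN 1894002.
1894002 ≡ 5 (mod 7); counting from Monday = 0 gives Saturday.

Saturday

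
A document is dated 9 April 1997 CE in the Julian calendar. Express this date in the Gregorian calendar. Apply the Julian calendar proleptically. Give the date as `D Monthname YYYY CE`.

22 April 1997 CE

The Julian–Gregorian offset here is 13 days (Julian trailing).
9 April 1997 Julian + 13 days → 22 April 1997 Gregorian.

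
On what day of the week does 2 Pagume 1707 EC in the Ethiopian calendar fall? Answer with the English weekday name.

Thursday

Equivalently 5 September 1715 Gregorian, JDN 2347698.
JDN 2347698 mod 7 = 3, and JDN 0 was a Monday, so this is a Thursday.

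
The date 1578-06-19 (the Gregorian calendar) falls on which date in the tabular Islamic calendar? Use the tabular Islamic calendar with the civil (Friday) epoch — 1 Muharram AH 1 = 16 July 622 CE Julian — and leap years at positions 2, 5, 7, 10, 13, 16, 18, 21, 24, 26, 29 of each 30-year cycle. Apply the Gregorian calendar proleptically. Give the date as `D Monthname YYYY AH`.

Both dates share Julian Day Number 2297582; in the tabular Islamic calendar that is 3 Rabi' al-Thani 986 AH.

3 Rabi' al-Thani 986 AH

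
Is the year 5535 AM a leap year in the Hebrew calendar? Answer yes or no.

Hebrew year 5535 is year 6 of its 19-year Metonic cycle; leap years are at positions 3, 6, 8, 11, 14, 17, 19, so it is a leap year (13 months).

yes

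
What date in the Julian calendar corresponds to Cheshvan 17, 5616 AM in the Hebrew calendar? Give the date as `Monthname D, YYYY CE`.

Julian Day Number of the source date = 2398886.
Converting JDN 2398886 to the Julian calendar gives 17 October 1855 CE.

October 17, 1855 CE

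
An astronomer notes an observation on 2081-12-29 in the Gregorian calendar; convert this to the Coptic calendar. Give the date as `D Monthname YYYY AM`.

20 Koiak 1798 AM

Both dates share Julian Day Number 2481493; in the Coptic calendar that is 20 Koiak 1798 AM.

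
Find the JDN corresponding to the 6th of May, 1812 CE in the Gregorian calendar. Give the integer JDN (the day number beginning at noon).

2383005

JDN 2299161 is 15 October 1582 CE (Gregorian); the target day is +83844 days from there, so JDN = 2383005.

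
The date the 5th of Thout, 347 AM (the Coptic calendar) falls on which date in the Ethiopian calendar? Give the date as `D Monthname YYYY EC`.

The source date corresponds to 5 September 630 in the proleptic Gregorian calendar (JDN 1951410).
That day falls on 5 Meskerem 623 EC in the Ethiopian calendar.

5 Meskerem 623 EC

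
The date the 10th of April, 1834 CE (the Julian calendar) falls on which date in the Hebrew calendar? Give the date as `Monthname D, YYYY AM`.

Nisan 13, 5594 AM

Julian Day Number of the source date = 2391026.
Converting JDN 2391026 to the Hebrew calendar gives 13 Nisan 5594 AM.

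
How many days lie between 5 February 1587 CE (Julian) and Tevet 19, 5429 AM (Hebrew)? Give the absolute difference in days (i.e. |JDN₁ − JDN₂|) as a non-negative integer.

First date → JDN 2300745; second date → JDN 2330642.
The interval is |2300745 − 2330642| = 29897 days.

29897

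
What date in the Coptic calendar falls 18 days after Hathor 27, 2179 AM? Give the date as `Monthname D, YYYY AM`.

Koiak 15, 2179 AM

The starting date is JDN 2620630; 2620630 + 18 = 2620648.
JDN 2620648 corresponds to Koiak 15, 2179 AM.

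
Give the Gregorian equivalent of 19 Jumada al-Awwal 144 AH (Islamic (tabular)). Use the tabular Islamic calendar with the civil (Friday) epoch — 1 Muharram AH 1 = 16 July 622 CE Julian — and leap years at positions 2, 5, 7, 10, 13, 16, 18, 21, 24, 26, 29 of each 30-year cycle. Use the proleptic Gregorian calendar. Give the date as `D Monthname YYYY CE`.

Julian Day Number of the source date = 1999250.
Converting JDN 1999250 to the Gregorian calendar gives 29 August 761 CE.

29 August 761 CE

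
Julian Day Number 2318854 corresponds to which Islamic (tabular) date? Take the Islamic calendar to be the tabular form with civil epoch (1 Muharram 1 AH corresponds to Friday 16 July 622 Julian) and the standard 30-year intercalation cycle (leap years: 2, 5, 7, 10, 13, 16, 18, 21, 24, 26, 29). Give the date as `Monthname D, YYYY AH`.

The Gregorian equivalent of JDN 2318854 is 14 September 1636.
In the tabular Islamic calendar that day is Rabi' al-Thani 13, 1046 AH.

Rabi' al-Thani 13, 1046 AH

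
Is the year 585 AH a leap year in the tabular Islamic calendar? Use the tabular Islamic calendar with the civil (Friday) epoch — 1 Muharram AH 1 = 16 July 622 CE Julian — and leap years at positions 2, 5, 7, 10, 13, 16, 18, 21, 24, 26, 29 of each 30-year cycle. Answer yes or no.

no

Year 585 AH is year 15 of its 30-year cycle; leap positions are 2, 5, 7, 10, 13, 16, 18, 21, 24, 26, 29, so it is a common year (354 days).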